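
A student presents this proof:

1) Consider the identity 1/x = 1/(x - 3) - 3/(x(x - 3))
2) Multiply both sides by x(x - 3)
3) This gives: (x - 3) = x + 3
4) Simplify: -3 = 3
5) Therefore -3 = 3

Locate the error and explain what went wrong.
Step 3: This gives: (x - 3) = x + 3

Step 3 makes a sign error when clearing denominators. Multiplying -3/(x(x - 3)) by x(x - 3) gives -3, not +3. The correct result is (x - 3) = x - 3, which is trivially true, not (x - 3) = x + 3. (Step 1 is a valid identity: 1/(x - 3) - 3/(x(x - 3)) = (x - 3)/(x(x - 3)) = 1/x.)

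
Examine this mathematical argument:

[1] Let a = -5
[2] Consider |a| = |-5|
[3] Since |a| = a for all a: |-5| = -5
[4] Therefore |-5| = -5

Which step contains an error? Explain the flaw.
Step 3: Since |a| = a for all a: |-5| = -5

Step 3 incorrectly states that |a| = a for all a. The correct definition is |a| = a when a >= 0, and |a| = -a when a < 0. Since -5 < 0, we have |-5| = -(-5) = 5, not -5.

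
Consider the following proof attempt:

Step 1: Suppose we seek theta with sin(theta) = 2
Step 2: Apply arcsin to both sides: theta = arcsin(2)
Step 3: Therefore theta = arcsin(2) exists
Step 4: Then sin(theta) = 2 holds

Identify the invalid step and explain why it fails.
Step 2: Apply arcsin to both sides: theta = arcsin(2)

Step 2 applies arcsin to 2. However, arcsin(x) is only defined for x in [-1, 1] because sin(theta) can only produce values in that range. Since |2| > 1, arcsin(2) is undefined. There is no angle whose sine equals 2.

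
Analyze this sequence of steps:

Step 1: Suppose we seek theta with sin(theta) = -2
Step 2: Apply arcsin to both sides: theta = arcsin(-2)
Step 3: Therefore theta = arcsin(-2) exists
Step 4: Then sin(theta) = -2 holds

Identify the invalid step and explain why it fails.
Step 2: Apply arcsin to both sides: theta = arcsin(-2)

Step 2 applies arcsin to -2. However, arcsin(x) is only defined for x in [-1, 1] because sin(theta) can only produce values in that range. Since |-2| > 1, arcsin(-2) is undefined. There is no angle whose sine equals -2.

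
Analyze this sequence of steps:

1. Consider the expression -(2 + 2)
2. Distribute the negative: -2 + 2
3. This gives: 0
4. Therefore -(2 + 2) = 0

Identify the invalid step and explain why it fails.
Step 2: Distribute the negative: -2 + 2

Step 2 incorrectly distributes the negative sign. The correct distribution is -(2 + 2) = -2 - 2 = -4. The negative must be applied to both terms, not just the first. The error treats -(2 + 2) as -2 + 2, which equals 0 instead of -4.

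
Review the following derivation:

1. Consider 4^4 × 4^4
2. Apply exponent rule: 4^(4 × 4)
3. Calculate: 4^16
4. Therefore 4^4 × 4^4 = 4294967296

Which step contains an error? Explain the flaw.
Step 2: Apply exponent rule: 4^(4 × 4)

Step 2 incorrectly states that a^b × a^c = a^(b×c). The correct rule is a^b × a^c = a^(b+c). The actual value is 4^4 × 4^4 = 4^8 = 65536, not 4^16 = 4294967296.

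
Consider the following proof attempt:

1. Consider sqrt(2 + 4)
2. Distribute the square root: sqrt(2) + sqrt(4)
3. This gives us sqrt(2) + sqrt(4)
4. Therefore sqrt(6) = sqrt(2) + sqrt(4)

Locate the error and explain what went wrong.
Step 2: Distribute the square root: sqrt(2) + sqrt(4)

Step 2 incorrectly 'distributes' the square root over addition. The square root function does not distribute: sqrt(a + b) ≠ sqrt(a) + sqrt(b). In fact, sqrt(2 + 4) = sqrt(6) ≈ 2.4495, while sqrt(2) + sqrt(4) ≈ 3.4142.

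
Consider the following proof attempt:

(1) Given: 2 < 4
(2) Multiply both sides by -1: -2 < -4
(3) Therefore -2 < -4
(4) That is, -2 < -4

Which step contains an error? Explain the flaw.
Step 2: Multiply both sides by -1: -2 < -4

Step 2 multiplies both sides by -1 but fails to reverse the inequality sign. When multiplying (or dividing) an inequality by a negative number, the direction must be reversed. Since 2 < 4, we should get -2 > -4, i.e., -2 > -4.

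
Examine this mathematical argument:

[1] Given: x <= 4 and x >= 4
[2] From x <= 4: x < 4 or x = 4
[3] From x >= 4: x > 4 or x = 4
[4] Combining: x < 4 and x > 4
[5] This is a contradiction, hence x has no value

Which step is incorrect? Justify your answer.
Step 4: Combining: x < 4 and x > 4

Step 4 incorrectly combines the conditions. From x <= 4 and x >= 4, the intersection is x = 4. The error treats the 'or' cases as 'and' requirements. The correct conclusion is that x = 4 is the unique solution, not that no solution exists.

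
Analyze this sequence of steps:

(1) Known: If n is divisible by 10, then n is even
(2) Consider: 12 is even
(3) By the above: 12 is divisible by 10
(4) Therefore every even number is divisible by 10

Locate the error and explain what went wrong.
Step 3: By the above: 12 is divisible by 10

Step 3 commits the fallacy of affirming the consequent. The known fact 'divisible by 10 → even' does NOT imply 'even → divisible by 10'. That would be the converse, which is false. For example, 12 is even but 12 ÷ 10 = 1.20, which is not an integer.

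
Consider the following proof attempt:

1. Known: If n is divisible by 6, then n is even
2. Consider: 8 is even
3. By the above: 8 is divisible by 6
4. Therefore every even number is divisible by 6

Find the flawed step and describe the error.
Step 3: By the above: 8 is divisible by 6

Step 3 commits the fallacy of affirming the consequent. The known fact 'divisible by 6 → even' does NOT imply 'even → divisible by 6'. That would be the converse, which is false. For example, 8 is even but 8 ÷ 6 = 1.33, which is not an integer.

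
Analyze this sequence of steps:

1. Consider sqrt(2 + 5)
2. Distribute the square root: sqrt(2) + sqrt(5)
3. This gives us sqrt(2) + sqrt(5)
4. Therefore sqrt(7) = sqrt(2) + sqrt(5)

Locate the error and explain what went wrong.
Step 2: Distribute the square root: sqrt(2) + sqrt(5)

Step 2 incorrectly 'distributes' the square root over addition. The square root function does not distribute: sqrt(a + b) ≠ sqrt(a) + sqrt(b). In fact, sqrt(2 + 5) = sqrt(7) ≈ 2.6458, while sqrt(2) + sqrt(5) ≈ 3.6503.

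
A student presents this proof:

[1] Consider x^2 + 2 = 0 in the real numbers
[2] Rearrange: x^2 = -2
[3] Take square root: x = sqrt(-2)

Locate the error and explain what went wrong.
Step 3: Take square root: x = sqrt(-2)

Step 3 takes the square root of -2, which is negative. In the real number system, the square root of a negative number is undefined. The equation x^2 + 2 = 0 has no real solutions. Square roots of negative numbers only exist in the complex numbers.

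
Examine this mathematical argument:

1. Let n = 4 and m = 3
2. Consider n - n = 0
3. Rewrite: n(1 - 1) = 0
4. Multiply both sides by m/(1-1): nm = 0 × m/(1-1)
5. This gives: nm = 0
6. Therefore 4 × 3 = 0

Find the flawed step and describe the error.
Step 4: Multiply both sides by m/(1-1): nm = 0 × m/(1-1)

Step 4 multiplies both sides by m/(1-1). However, 1-1 = 0, so this is multiplication by m/0, which is undefined. We cannot multiply by an undefined expression.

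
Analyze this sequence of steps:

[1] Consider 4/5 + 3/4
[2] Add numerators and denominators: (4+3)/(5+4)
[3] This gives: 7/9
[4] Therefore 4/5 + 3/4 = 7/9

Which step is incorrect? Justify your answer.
Step 2: Add numerators and denominators: (4+3)/(5+4)

Step 2 incorrectly adds fractions by separately adding numerators and denominators. This is wrong. The correct method requires a common denominator: 4/5 + 3/4 = (4×4 + 3×5)/(5×4) = 31/20 = 31/20. The method used gives 7/9, which is different.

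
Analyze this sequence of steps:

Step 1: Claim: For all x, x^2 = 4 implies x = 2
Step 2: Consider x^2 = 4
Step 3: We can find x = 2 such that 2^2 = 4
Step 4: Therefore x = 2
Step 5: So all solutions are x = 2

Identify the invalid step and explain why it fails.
Step 4: Therefore x = 2

Step 4 incorrectly concludes that x = 2 is the only solution. The proof shows that x = 2 is A solution (existence), but does not show it is the ONLY solution (uniqueness). In fact, x = -2 is also a solution since (-2)^2 = 4. Finding one solution doesn't prove there are no others.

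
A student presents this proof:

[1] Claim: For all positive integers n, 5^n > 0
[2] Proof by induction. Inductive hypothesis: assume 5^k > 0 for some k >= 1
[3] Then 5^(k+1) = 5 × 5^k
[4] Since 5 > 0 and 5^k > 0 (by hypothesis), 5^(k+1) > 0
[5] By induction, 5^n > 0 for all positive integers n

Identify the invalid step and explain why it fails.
Step 5: By induction, 5^n > 0 for all positive integers n

Step 5 concludes the proof by induction, but no base case was ever established. A valid induction proof requires: (1) a base case proving 5^1 > 0, and (2) an inductive step showing IF 5^k > 0 THEN 5^(k+1) > 0. Steps 2-4 correctly establish the inductive step, but without the base case the conclusion in step 5 does not follow.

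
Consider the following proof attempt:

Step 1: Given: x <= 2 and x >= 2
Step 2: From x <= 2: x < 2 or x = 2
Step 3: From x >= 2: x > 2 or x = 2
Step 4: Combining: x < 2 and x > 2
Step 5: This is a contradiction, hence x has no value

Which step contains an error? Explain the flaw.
Step 4: Combining: x < 2 and x > 2

Step 4 incorrectly combines the conditions. From x <= 2 and x >= 2, the intersection is x = 2. The error treats the 'or' cases as 'and' requirements. The correct conclusion is that x = 2 is the unique solution, not that no solution exists.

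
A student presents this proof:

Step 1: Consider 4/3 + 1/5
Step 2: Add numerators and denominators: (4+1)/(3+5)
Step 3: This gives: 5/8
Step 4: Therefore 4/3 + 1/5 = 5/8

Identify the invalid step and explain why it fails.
Step 2: Add numerators and denominators: (4+1)/(3+5)

Step 2 incorrectly adds fractions by separately adding numerators and denominators. This is wrong. The correct method requires a common denominator: 4/3 + 1/5 = (4×5 + 1×3)/(3×5) = 23/15 = 23/15. The method used gives 5/8, which is different.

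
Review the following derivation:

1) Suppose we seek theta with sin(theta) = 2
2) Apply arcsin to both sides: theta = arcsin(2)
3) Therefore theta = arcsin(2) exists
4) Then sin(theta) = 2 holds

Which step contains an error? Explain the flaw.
Step 2: Apply arcsin to both sides: theta = arcsin(2)

Step 2 applies arcsin to 2. However, arcsin(x) is only defined for x in [-1, 1] because sin(theta) can only produce values in that range. Since |2| > 1, arcsin(2) is undefined. There is no angle whose sine equals 2.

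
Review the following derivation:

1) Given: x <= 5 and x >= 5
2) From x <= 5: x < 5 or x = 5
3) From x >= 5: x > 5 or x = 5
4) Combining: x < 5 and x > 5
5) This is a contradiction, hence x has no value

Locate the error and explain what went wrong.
Step 4: Combining: x < 5 and x > 5

Step 4 incorrectly combines the conditions. From x <= 5 and x >= 5, the intersection is x = 5. The error treats the 'or' cases as 'and' requirements. The correct conclusion is that x = 5 is the unique solution, not that no solution exists.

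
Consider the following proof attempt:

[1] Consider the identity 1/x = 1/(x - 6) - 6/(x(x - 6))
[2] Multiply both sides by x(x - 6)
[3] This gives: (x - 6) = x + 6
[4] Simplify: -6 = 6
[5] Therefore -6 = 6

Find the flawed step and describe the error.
Step 3: This gives: (x - 6) = x + 6

Step 3 makes a sign error when clearing denominators. Multiplying -6/(x(x - 6)) by x(x - 6) gives -6, not +6. The correct result is (x - 6) = x - 6, which is trivially true, not (x - 6) = x + 6. (Step 1 is a valid identity: 1/(x - 6) - 6/(x(x - 6)) = (x - 6)/(x(x - 6)) = 1/x.)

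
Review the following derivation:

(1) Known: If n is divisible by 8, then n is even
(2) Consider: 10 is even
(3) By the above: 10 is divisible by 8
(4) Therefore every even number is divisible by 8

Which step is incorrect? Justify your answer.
Step 3: By the above: 10 is divisible by 8

Step 3 commits the fallacy of affirming the consequent. The known fact 'divisible by 8 → even' does NOT imply 'even → divisible by 8'. That would be the converse, which is false. For example, 10 is even but 10 ÷ 8 = 1.25, which is not an integer.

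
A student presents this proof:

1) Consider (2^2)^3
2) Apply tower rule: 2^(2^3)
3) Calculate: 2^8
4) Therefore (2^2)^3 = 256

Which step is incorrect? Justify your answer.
Step 2: Apply tower rule: 2^(2^3)

Step 2 incorrectly states that (a^b)^c = a^(b^c). The correct rule is (a^b)^c = a^(b×c). The actual value is (2^2)^3 = 2^6 = 64, not 2^8 = 256.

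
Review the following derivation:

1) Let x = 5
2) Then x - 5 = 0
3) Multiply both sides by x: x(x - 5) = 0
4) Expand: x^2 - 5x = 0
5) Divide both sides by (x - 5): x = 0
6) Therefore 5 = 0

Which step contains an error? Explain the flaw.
Step 5: Divide both sides by (x - 5): x = 0

Step 5 divides both sides by (x - 5). However, since x = 5, we have (x - 5) = 0. Division by zero is undefined, making this step invalid.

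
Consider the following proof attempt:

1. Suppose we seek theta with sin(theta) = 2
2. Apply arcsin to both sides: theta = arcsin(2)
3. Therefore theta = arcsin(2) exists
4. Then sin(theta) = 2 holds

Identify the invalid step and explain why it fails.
Step 2: Apply arcsin to both sides: theta = arcsin(2)

Step 2 applies arcsin to 2. However, arcsin(x) is only defined for x in [-1, 1] because sin(theta) can only produce values in that range. Since |2| > 1, arcsin(2) is undefined. There is no angle whose sine equals 2.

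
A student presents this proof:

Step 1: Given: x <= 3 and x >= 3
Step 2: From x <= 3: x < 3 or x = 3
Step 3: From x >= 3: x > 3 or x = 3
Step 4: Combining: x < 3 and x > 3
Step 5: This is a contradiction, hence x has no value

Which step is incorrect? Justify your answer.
Step 4: Combining: x < 3 and x > 3

Step 4 incorrectly combines the conditions. From x <= 3 and x >= 3, the intersection is x = 3. The error treats the 'or' cases as 'and' requirements. The correct conclusion is that x = 3 is the unique solution, not that no solution exists.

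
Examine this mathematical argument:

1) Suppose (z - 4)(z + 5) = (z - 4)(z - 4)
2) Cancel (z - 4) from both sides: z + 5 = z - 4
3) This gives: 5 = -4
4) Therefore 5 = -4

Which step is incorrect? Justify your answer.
Step 2: Cancel (z - 4) from both sides: z + 5 = z - 4

Step 2 cancels (z - 4) from both sides. This is only valid if (z - 4) ≠ 0, i.e., z ≠ 4. When z = 4, both sides equal zero regardless of the other factors. The correct approach requires considering z = 4 as a separate case.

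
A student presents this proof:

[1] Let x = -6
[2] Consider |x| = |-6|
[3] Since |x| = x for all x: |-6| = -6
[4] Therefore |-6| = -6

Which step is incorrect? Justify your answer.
Step 3: Since |x| = x for all x: |-6| = -6

Step 3 incorrectly states that |x| = x for all x. The correct definition is |x| = x when x >= 0, and |x| = -x when x < 0. Since -6 < 0, we have |-6| = -(-6) = 6, not -6.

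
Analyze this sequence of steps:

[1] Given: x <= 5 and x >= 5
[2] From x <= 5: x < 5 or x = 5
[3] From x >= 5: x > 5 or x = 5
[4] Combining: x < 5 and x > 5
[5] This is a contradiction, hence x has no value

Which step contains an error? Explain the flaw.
Step 4: Combining: x < 5 and x > 5

Step 4 incorrectly combines the conditions. From x <= 5 and x >= 5, the intersection is x = 5. The error treats the 'or' cases as 'and' requirements. The correct conclusion is that x = 5 is the unique solution, not that no solution exists.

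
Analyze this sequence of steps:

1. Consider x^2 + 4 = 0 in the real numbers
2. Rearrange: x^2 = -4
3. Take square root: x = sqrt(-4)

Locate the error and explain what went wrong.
Step 3: Take square root: x = sqrt(-4)

Step 3 takes the square root of -4, which is negative. In the real number system, the square root of a negative number is undefined. The equation x^2 + 4 = 0 has no real solutions. Square roots of negative numbers only exist in the complex numbers.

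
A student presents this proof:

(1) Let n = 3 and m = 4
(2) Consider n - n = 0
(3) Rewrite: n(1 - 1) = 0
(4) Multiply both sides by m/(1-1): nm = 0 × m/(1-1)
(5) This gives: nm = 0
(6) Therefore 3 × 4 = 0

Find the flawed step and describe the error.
Step 4: Multiply both sides by m/(1-1): nm = 0 × m/(1-1)

Step 4 multiplies both sides by m/(1-1). However, 1-1 = 0, so this is multiplication by m/0, which is undefined. We cannot multiply by an undefined expression.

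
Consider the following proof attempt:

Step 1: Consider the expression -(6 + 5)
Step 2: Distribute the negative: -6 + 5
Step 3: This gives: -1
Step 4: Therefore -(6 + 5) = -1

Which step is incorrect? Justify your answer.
Step 2: Distribute the negative: -6 + 5

Step 2 incorrectly distributes the negative sign. The correct distribution is -(6 + 5) = -6 - 5 = -11. The negative must be applied to both terms, not just the first. The error treats -(6 + 5) as -6 + 5, which equals -1 instead of -11.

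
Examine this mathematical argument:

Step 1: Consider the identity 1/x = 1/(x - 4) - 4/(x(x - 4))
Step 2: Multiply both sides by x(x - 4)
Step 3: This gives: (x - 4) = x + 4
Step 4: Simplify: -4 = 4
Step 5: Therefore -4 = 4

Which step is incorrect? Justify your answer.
Step 3: This gives: (x - 4) = x + 4

Step 3 makes a sign error when clearing denominators. Multiplying -4/(x(x - 4)) by x(x - 4) gives -4, not +4. The correct result is (x - 4) = x - 4, which is trivially true, not (x - 4) = x + 4. (Step 1 is a valid identity: 1/(x - 4) - 4/(x(x - 4)) = (x - 4)/(x(x - 4)) = 1/x.)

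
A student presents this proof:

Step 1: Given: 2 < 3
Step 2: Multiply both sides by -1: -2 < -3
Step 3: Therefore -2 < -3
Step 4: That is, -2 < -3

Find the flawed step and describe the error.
Step 2: Multiply both sides by -1: -2 < -3

Step 2 multiplies both sides by -1 but fails to reverse the inequality sign. When multiplying (or dividing) an inequality by a negative number, the direction must be reversed. Since 2 < 3, we should get -2 > -3, i.e., -2 > -3.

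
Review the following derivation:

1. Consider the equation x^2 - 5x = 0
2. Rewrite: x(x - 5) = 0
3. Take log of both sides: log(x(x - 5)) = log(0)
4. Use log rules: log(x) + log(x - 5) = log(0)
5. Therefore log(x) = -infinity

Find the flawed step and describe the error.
Step 3: Take log of both sides: log(x(x - 5)) = log(0)

Step 3 takes the logarithm of both sides, resulting in log(0) on the right side. The logarithm is only defined for positive numbers; log(0) is undefined (approaches negative infinity). This operation is invalid.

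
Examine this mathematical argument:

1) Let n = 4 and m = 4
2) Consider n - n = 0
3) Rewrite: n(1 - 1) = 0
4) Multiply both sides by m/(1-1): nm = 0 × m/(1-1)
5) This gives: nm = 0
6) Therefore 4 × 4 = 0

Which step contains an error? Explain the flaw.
Step 4: Multiply both sides by m/(1-1): nm = 0 × m/(1-1)

Step 4 multiplies both sides by m/(1-1). However, 1-1 = 0, so this is multiplication by m/0, which is undefined. We cannot multiply by an undefined expression.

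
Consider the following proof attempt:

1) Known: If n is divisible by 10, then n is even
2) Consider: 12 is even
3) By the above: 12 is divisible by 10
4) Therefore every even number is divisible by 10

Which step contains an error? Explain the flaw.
Step 3: By the above: 12 is divisible by 10

Step 3 commits the fallacy of affirming the consequent. The known fact 'divisible by 10 → even' does NOT imply 'even → divisible by 10'. That would be the converse, which is false. For example, 12 is even but 12 ÷ 10 = 1.20, which is not an integer.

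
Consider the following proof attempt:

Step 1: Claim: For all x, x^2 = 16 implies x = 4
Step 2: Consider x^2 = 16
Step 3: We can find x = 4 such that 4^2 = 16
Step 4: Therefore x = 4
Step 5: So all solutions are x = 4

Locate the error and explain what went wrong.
Step 4: Therefore x = 4

Step 4 incorrectly concludes that x = 4 is the only solution. The proof shows that x = 4 is A solution (existence), but does not show it is the ONLY solution (uniqueness). In fact, x = -4 is also a solution since (-4)^2 = 16. Finding one solution doesn't prove there are no others.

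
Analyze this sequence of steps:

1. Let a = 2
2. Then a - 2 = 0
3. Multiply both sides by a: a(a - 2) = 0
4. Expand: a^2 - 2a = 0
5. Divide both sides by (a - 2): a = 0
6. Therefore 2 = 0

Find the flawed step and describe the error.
Step 5: Divide both sides by (a - 2): a = 0

Step 5 divides both sides by (a - 2). However, since a = 2, we have (a - 2) = 0. Division by zero is undefined, making this step invalid.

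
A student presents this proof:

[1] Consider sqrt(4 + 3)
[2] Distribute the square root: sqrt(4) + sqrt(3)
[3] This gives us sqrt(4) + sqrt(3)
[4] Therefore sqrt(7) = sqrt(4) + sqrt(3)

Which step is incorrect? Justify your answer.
Step 2: Distribute the square root: sqrt(4) + sqrt(3)

Step 2 incorrectly 'distributes' the square root over addition. The square root function does not distribute: sqrt(a + b) ≠ sqrt(a) + sqrt(b). In fact, sqrt(4 + 3) = sqrt(7) ≈ 2.6458, while sqrt(4) + sqrt(3) ≈ 3.7321.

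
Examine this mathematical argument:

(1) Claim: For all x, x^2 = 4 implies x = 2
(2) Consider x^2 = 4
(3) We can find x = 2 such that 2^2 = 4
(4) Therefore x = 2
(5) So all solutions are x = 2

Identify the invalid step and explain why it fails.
Step 4: Therefore x = 2

Step 4 incorrectly concludes that x = 2 is the only solution. The proof shows that x = 2 is A solution (existence), but does not show it is the ONLY solution (uniqueness). In fact, x = -2 is also a solution since (-2)^2 = 4. Finding one solution doesn't prove there are no others.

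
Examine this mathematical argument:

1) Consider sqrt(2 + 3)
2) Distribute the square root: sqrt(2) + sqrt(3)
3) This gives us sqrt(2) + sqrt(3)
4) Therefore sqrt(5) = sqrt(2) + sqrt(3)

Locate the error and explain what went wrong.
Step 2: Distribute the square root: sqrt(2) + sqrt(3)

Step 2 incorrectly 'distributes' the square root over addition. The square root function does not distribute: sqrt(a + b) ≠ sqrt(a) + sqrt(b). In fact, sqrt(2 + 3) = sqrt(5) ≈ 2.2361, while sqrt(2) + sqrt(3) ≈ 3.1463.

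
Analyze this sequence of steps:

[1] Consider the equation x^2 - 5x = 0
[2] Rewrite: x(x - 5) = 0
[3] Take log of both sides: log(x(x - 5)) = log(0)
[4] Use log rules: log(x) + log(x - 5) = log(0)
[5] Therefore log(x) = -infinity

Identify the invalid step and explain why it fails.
Step 3: Take log of both sides: log(x(x - 5)) = log(0)

Step 3 takes the logarithm of both sides, resulting in log(0) on the right side. The logarithm is only defined for positive numbers; log(0) is undefined (approaches negative infinity). This operation is invalid.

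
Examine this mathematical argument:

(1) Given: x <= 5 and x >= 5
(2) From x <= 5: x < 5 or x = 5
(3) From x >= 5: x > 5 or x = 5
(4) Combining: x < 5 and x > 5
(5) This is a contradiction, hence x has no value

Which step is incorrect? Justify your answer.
Step 4: Combining: x < 5 and x > 5

Step 4 incorrectly combines the conditions. From x <= 5 and x >= 5, the intersection is x = 5. The error treats the 'or' cases as 'and' requirements. The correct conclusion is that x = 5 is the unique solution, not that no solution exists.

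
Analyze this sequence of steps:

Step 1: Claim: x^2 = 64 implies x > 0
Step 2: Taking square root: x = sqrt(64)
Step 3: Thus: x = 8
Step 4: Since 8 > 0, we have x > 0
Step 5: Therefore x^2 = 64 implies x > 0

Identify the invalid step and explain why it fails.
Step 2: Taking square root: x = sqrt(64)

Step 2 takes the square root and assumes the positive root only. The equation x^2 = 64 actually has two solutions: x = 8 and x = -8. The proof silently assumes x > 0 without justification, then uses this assumption to conclude x > 0, which is circular. The counterexample x = -8 shows the claim is false.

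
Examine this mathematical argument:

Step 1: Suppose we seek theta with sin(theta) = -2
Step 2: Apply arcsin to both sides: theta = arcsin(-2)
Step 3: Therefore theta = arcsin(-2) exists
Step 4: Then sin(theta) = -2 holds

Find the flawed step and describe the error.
Step 2: Apply arcsin to both sides: theta = arcsin(-2)

Step 2 applies arcsin to -2. However, arcsin(x) is only defined for x in [-1, 1] because sin(theta) can only produce values in that range. Since |-2| > 1, arcsin(-2) is undefined. There is no angle whose sine equals -2.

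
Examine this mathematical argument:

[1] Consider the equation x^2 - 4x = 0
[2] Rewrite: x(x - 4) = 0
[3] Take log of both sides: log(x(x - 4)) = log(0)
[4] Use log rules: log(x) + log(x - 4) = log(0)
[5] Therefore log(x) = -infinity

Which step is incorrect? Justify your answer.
Step 3: Take log of both sides: log(x(x - 4)) = log(0)

Step 3 takes the logarithm of both sides, resulting in log(0) on the right side. The logarithm is only defined for positive numbers; log(0) is undefined (approaches negative infinity). This operation is invalid.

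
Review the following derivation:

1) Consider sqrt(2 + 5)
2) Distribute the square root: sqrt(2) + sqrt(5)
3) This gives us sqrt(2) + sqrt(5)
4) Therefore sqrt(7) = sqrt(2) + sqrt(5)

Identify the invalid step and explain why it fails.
Step 2: Distribute the square root: sqrt(2) + sqrt(5)

Step 2 incorrectly 'distributes' the square root over addition. The square root function does not distribute: sqrt(a + b) ≠ sqrt(a) + sqrt(b). In fact, sqrt(2 + 5) = sqrt(7) ≈ 2.6458, while sqrt(2) + sqrt(5) ≈ 3.6503.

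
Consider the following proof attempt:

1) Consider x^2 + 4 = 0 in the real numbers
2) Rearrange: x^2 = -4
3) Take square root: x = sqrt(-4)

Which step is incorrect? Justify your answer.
Step 3: Take square root: x = sqrt(-4)

Step 3 takes the square root of -4, which is negative. In the real number system, the square root of a negative number is undefined. The equation x^2 + 4 = 0 has no real solutions. Square roots of negative numbers only exist in the complex numbers.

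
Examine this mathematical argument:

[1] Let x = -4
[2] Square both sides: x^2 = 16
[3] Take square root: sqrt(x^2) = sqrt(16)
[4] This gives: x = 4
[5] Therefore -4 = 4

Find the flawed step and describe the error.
Step 4: This gives: x = 4

Step 4 incorrectly states that sqrt(x^2) = x. The correct identity is sqrt(x^2) = |x|. Since x = -4 < 0, we have sqrt(x^2) = |-4| = 4, not x = -4.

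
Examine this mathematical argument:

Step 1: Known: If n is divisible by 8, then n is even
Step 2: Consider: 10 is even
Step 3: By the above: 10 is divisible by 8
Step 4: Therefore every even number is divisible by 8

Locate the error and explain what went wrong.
Step 3: By the above: 10 is divisible by 8

Step 3 commits the fallacy of affirming the consequent. The known fact 'divisible by 8 → even' does NOT imply 'even → divisible by 8'. That would be the converse, which is false. For example, 10 is even but 10 ÷ 8 = 1.25, which is not an integer.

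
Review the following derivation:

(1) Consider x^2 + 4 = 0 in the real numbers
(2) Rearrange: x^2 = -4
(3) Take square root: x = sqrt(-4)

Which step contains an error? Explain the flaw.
Step 3: Take square root: x = sqrt(-4)

Step 3 takes the square root of -4, which is negative. In the real number system, the square root of a negative number is undefined. The equation x^2 + 4 = 0 has no real solutions. Square roots of negative numbers only exist in the complex numbers.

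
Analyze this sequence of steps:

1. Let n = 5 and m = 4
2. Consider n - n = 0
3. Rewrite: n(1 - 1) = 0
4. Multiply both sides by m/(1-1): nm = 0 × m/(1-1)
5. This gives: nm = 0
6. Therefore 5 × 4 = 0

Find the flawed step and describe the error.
Step 4: Multiply both sides by m/(1-1): nm = 0 × m/(1-1)

Step 4 multiplies both sides by m/(1-1). However, 1-1 = 0, so this is multiplication by m/0, which is undefined. We cannot multiply by an undefined expression.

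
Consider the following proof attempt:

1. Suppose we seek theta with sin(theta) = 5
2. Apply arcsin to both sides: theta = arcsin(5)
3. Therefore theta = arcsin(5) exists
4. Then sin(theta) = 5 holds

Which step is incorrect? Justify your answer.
Step 2: Apply arcsin to both sides: theta = arcsin(5)

Step 2 applies arcsin to 5. However, arcsin(x) is only defined for x in [-1, 1] because sin(theta) can only produce values in that range. Since |5| > 1, arcsin(5) is undefined. There is no angle whose sine equals 5.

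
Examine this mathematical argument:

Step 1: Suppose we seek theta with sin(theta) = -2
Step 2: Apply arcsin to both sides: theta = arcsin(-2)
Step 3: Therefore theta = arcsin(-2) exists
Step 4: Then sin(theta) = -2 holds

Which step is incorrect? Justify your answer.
Step 2: Apply arcsin to both sides: theta = arcsin(-2)

Step 2 applies arcsin to -2. However, arcsin(x) is only defined for x in [-1, 1] because sin(theta) can only produce values in that range. Since |-2| > 1, arcsin(-2) is undefined. There is no angle whose sine equals -2.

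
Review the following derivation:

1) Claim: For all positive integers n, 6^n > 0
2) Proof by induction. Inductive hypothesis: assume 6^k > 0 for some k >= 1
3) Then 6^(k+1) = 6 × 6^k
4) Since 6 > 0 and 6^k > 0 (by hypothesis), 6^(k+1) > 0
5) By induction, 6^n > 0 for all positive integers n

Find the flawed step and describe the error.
Step 5: By induction, 6^n > 0 for all positive integers n

Step 5 concludes the proof by induction, but no base case was ever established. A valid induction proof requires: (1) a base case proving 6^1 > 0, and (2) an inductive step showing IF 6^k > 0 THEN 6^(k+1) > 0. Steps 2-4 correctly establish the inductive step, but without the base case the conclusion in step 5 does not follow.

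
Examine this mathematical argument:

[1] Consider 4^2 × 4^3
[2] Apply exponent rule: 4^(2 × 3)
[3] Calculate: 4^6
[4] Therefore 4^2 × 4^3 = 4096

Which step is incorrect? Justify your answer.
Step 2: Apply exponent rule: 4^(2 × 3)

Step 2 incorrectly states that a^b × a^c = a^(b×c). The correct rule is a^b × a^c = a^(b+c). The actual value is 4^2 × 4^3 = 4^5 = 1024, not 4^6 = 4096.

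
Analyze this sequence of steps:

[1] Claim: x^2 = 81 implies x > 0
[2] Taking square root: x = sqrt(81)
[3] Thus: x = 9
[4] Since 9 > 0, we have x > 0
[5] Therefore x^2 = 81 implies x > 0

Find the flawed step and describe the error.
Step 2: Taking square root: x = sqrt(81)

Step 2 takes the square root and assumes the positive root only. The equation x^2 = 81 actually has two solutions: x = 9 and x = -9. The proof silently assumes x > 0 without justification, then uses this assumption to conclude x > 0, which is circular. The counterexample x = -9 shows the claim is false.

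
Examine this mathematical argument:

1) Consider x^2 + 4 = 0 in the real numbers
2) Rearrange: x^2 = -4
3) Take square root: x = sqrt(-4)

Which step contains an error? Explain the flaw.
Step 3: Take square root: x = sqrt(-4)

Step 3 takes the square root of -4, which is negative. In the real number system, the square root of a negative number is undefined. The equation x^2 + 4 = 0 has no real solutions. Square roots of negative numbers only exist in the complex numbers.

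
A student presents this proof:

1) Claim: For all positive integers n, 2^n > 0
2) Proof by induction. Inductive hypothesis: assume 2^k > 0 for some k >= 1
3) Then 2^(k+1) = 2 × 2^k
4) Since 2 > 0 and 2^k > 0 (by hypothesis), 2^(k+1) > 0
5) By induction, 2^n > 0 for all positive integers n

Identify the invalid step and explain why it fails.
Step 5: By induction, 2^n > 0 for all positive integers n

Step 5 concludes the proof by induction, but no base case was ever established. A valid induction proof requires: (1) a base case proving 2^1 > 0, and (2) an inductive step showing IF 2^k > 0 THEN 2^(k+1) > 0. Steps 2-4 correctly establish the inductive step, but without the base case the conclusion in step 5 does not follow.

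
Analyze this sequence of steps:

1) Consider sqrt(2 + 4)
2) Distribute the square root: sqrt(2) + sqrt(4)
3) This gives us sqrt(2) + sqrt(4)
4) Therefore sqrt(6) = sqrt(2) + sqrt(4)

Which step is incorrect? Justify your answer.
Step 2: Distribute the square root: sqrt(2) + sqrt(4)

Step 2 incorrectly 'distributes' the square root over addition. The square root function does not distribute: sqrt(a + b) ≠ sqrt(a) + sqrt(b). In fact, sqrt(2 + 4) = sqrt(6) ≈ 2.4495, while sqrt(2) + sqrt(4) ≈ 3.4142.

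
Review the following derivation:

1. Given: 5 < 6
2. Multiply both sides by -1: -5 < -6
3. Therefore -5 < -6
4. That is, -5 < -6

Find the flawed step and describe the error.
Step 2: Multiply both sides by -1: -5 < -6

Step 2 multiplies both sides by -1 but fails to reverse the inequality sign. When multiplying (or dividing) an inequality by a negative number, the direction must be reversed. Since 5 < 6, we should get -5 > -6, i.e., -5 > -6.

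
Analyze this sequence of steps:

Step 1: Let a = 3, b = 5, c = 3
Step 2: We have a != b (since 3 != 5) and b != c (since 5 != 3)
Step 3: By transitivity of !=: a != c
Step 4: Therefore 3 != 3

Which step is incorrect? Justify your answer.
Step 3: By transitivity of !=: a != c

Step 3 incorrectly applies transitivity to the '!=' relation. Transitivity states: if a R b and b R c, then a R c. However, '!=' is not transitive. Counterexample: 3 != 5 and 5 != 3, but 3 = 3 (both equal 3). Transitivity holds for relations like <, <=, =, but not for !=.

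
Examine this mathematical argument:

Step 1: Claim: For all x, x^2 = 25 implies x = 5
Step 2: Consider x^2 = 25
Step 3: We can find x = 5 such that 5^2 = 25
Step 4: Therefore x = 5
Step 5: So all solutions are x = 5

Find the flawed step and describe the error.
Step 4: Therefore x = 5

Step 4 incorrectly concludes that x = 5 is the only solution. The proof shows that x = 5 is A solution (existence), but does not show it is the ONLY solution (uniqueness). In fact, x = -5 is also a solution since (-5)^2 = 25. Finding one solution doesn't prove there are no others.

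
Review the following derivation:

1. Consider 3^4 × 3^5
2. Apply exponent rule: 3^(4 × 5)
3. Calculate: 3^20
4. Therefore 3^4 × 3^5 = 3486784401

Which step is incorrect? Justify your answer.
Step 2: Apply exponent rule: 3^(4 × 5)

Step 2 incorrectly states that a^b × a^c = a^(b×c). The correct rule is a^b × a^c = a^(b+c). The actual value is 3^4 × 3^5 = 3^9 = 19683, not 3^20 = 3486784401.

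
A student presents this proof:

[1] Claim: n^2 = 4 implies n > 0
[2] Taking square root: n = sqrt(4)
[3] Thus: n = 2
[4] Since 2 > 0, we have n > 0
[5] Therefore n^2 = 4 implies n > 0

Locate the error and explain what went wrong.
Step 2: Taking square root: n = sqrt(4)

Step 2 takes the square root and assumes the positive root only. The equation n^2 = 4 actually has two solutions: n = 2 and n = -2. The proof silently assumes n > 0 without justification, then uses this assumption to conclude n > 0, which is circular. The counterexample n = -2 shows the claim is false.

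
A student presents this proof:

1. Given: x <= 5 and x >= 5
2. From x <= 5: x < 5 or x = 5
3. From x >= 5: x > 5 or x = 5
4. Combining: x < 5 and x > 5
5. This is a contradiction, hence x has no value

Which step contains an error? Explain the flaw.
Step 4: Combining: x < 5 and x > 5

Step 4 incorrectly combines the conditions. From x <= 5 and x >= 5, the intersection is x = 5. The error treats the 'or' cases as 'and' requirements. The correct conclusion is that x = 5 is the unique solution, not that no solution exists.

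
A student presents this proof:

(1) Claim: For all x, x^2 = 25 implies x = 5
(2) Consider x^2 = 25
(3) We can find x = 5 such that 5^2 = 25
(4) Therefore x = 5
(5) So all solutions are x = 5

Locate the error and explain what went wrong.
Step 4: Therefore x = 5

Step 4 incorrectly concludes that x = 5 is the only solution. The proof shows that x = 5 is A solution (existence), but does not show it is the ONLY solution (uniqueness). In fact, x = -5 is also a solution since (-5)^2 = 25. Finding one solution doesn't prove there are no others.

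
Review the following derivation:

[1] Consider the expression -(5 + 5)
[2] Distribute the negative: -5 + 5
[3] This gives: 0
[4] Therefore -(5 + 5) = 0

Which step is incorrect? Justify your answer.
Step 2: Distribute the negative: -5 + 5

Step 2 incorrectly distributes the negative sign. The correct distribution is -(5 + 5) = -5 - 5 = -10. The negative must be applied to both terms, not just the first. The error treats -(5 + 5) as -5 + 5, which equals 0 instead of -10.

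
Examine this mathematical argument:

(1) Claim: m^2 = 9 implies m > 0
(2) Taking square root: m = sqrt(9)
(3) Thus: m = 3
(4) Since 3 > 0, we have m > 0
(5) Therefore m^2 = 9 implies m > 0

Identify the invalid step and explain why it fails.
Step 2: Taking square root: m = sqrt(9)

Step 2 takes the square root and assumes the positive root only. The equation m^2 = 9 actually has two solutions: m = 3 and m = -3. The proof silently assumes m > 0 without justification, then uses this assumption to conclude m > 0, which is circular. The counterexample m = -3 shows the claim is false.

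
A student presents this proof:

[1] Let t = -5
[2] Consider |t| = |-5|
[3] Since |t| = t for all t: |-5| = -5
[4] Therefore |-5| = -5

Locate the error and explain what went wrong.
Step 3: Since |t| = t for all t: |-5| = -5

Step 3 incorrectly states that |t| = t for all t. The correct definition is |t| = t when t >= 0, and |t| = -t when t < 0. Since -5 < 0, we have |-5| = -(-5) = 5, not -5.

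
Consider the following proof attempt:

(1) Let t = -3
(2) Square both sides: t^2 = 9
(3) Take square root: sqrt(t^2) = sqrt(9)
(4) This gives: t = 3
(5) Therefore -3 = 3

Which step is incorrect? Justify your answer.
Step 4: This gives: t = 3

Step 4 incorrectly states that sqrt(t^2) = t. The correct identity is sqrt(t^2) = |t|. Since t = -3 < 0, we have sqrt(t^2) = |-3| = 3, not t = -3.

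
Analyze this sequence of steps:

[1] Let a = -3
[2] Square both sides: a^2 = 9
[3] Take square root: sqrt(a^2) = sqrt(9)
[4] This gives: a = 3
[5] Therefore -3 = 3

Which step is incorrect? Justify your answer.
Step 4: This gives: a = 3

Step 4 incorrectly states that sqrt(a^2) = a. The correct identity is sqrt(a^2) = |a|. Since a = -3 < 0, we have sqrt(a^2) = |-3| = 3, not a = -3.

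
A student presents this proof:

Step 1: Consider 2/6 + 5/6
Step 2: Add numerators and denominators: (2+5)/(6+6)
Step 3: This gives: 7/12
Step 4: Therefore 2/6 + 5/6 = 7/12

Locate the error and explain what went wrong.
Step 2: Add numerators and denominators: (2+5)/(6+6)

Step 2 incorrectly adds fractions by separately adding numerators and denominators. This is wrong. The correct method requires a common denominator: 2/6 + 5/6 = (2×6 + 5×6)/(6×6) = 42/36 = 7/6. The method used gives 7/12, which is different.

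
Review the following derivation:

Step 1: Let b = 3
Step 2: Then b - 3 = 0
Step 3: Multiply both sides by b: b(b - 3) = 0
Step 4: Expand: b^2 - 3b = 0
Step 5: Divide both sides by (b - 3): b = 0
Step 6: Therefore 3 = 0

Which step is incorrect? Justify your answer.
Step 5: Divide both sides by (b - 3): b = 0

Step 5 divides both sides by (b - 3). However, since b = 3, we have (b - 3) = 0. Division by zero is undefined, making this step invalid.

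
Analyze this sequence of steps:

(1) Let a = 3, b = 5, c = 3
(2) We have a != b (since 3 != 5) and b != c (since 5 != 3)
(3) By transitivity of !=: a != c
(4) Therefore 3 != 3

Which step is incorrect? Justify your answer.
Step 3: By transitivity of !=: a != c

Step 3 incorrectly applies transitivity to the '!=' relation. Transitivity states: if a R b and b R c, then a R c. However, '!=' is not transitive. Counterexample: 3 != 5 and 5 != 3, but 3 = 3 (both equal 3). Transitivity holds for relations like <, <=, =, but not for !=.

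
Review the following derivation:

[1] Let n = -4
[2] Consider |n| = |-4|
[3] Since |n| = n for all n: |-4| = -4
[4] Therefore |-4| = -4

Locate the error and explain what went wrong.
Step 3: Since |n| = n for all n: |-4| = -4

Step 3 incorrectly states that |n| = n for all n. The correct definition is |n| = n when n >= 0, and |n| = -n when n < 0. Since -4 < 0, we have |-4| = -(-4) = 4, not -4.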